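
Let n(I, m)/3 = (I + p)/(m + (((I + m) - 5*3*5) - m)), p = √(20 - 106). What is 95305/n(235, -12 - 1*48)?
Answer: 2239667500/165933 - 9530500*I*√86/165933 ≈ 13497.0 - 532.64*I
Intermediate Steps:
p = I*√86 (p = √(-86) = I*√86 ≈ 9.2736*I)
n(I, m) = 3*(I + I*√86)/(-75 + I + m) (n(I, m) = 3*((I + I*√86)/(m + (((I + m) - 5*3*5) - m))) = 3*((I + I*√86)/(m + (((I + m) - 15*5) - m))) = 3*((I + I*√86)/(m + (((I + m) - 75) - m))) = 3*((I + I*√86)/(m + ((-75 + I + m) - m))) = 3*((I + I*√86)/(m + (-75 + I))) = 3*((I + I*√86)/(-75 + I + m)) = 3*(I + I*√86)/(-75 + I + m))
95305/n(235, -12 - 1*48) = 95305/((3*(235 + I*√86)/(-75 + 235 + (-12 - 1*48)))) = 95305/((3*(235 + I*√86)/(-75 + 235 + (-12 - 48)))) = 95305/((3*(235 + I*√86)/(-75 + 235 - 60))) = 95305/((3*(235 + I*√86)/100)) = 95305/((3*(1/100)*(235 + I*√86))) = 95305/(141/20 + 3*I*√86/100)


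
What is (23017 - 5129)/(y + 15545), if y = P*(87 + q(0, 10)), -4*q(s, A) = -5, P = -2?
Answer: 35776/30737 ≈ 1.1639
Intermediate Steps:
q(s, A) = 5/4 (q(s, A) = -¼*(-5) = 5/4)
y = -353/2 (y = -2*(87 + 5/4) = -2*353/4 = -353/2 ≈ -176.50)
(23017 - 5129)/(y + 15545) = (23017 - 5129)/(-353/2 + 15545) = 17888/(30737/2) = 17888*(2/30737) = 35776/30737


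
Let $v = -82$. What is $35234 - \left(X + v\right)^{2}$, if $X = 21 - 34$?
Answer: $26209$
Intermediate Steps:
$X = -13$ ($X = 21 - 34 = -13$)
$35234 - \left(X + v\right)^{2} = 35234 - \left(-13 - 82\right)^{2} = 35234 - \left(-95\right)^{2} = 35234 - 9025 = 26209$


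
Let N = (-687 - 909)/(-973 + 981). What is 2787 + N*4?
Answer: 1989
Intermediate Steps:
N = -399/2 (N = -1596/8 = -1596*1/8 = -399/2 ≈ -199.50)
2787 + N*4 = 2787 - 399/2*4 = 2787 - 798 = 1989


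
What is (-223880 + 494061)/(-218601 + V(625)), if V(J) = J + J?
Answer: -270181/217351 ≈ -1.2431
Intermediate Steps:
V(J) = 2*J
(-223880 + 494061)/(-218601 + V(625)) = (-223880 + 494061)/(-218601 + 2*625) = 270181/(-218601 + 1250) = 270181/(-217351) = 270181*(-1/217351) = -270181/217351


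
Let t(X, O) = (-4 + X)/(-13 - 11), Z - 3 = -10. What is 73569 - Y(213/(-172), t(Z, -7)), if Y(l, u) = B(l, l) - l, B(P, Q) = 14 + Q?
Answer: 73555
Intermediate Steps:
Z = -7 (Z = 3 - 10 = -7)
t(X, O) = ⅙ - X/24 (t(X, O) = (-4 + X)/(-24) = (-4 + X)*(-1/24) = ⅙ - X/24)
Y(l, u) = 14 (Y(l, u) = (14 + l) - l = 14)
73569 - Y(213/(-172), t(Z, -7)) = 73569 - 1*14 = 73569 - 14 = 73555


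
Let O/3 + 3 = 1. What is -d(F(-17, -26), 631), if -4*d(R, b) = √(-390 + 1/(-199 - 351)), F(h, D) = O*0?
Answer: I*√4719022/440 ≈ 4.9371*I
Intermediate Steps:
O = -6 (O = -9 + 3*1 = -9 + 3 = -6)
F(h, D) = 0 (F(h, D) = -6*0 = 0)
d(R, b) = -I*√4719022/440 (d(R, b) = -√(-390 + 1/(-199 - 351))/4 = -√(-390 + 1/(-550))/4 = -√(-390 - 1/550)/4 = -I*√4719022/440)
-d(F(-17, -26), 631) = -(-1)*I*√4719022/440 = I*√4719022/440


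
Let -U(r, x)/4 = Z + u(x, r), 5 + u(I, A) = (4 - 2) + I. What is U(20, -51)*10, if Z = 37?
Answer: 680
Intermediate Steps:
u(I, A) = -3 + I (u(I, A) = -5 + ((4 - 2) + I) = -5 + (2 + I) = -3 + I)
U(r, x) = -136 - 4*x (U(r, x) = -4*(37 + (-3 + x)) = -4*(34 + x) = -136 - 4*x)
U(20, -51)*10 = (-136 - 4*(-51))*10 = (-136 + 204)*10 = 68*10 = 680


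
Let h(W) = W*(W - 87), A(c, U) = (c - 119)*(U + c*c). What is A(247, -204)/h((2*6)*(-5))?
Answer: 389152/441 ≈ 882.43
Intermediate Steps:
A(c, U) = (-119 + c)*(U + c²)
h(W) = W*(-87 + W)
A(247, -204)/h((2*6)*(-5)) = (247³ - 119*(-204) - 119*247² - 204*247)/((((2*6)*(-5))*(-87 + (2*6)*(-5)))) = (15069223 + 24276 - 119*61009 - 50388)/(((12*(-5))*(-87 + 12*(-5)))) = (15069223 + 24276 - 7260071 - 50388)/((-60*(-87 - 60))) = 7783040/((-60*(-147))) = 7783040/8820 = 7783040*(1/8820) = 389152/441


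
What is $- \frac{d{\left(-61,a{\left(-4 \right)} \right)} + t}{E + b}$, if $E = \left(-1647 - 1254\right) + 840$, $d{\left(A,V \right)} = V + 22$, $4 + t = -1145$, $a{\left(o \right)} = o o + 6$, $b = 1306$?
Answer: $- \frac{221}{151} \approx -1.4636$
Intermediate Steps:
$a{\left(o \right)} = 6 + o^{2}$ ($a{\left(o \right)} = o^{2} + 6 = 6 + o^{2}$)
$t = -1149$ ($t = -4 - 1145 = -1149$)
$d{\left(A,V \right)} = 22 + V$
$E = -2061$ ($E = -2901 + 840 = -2061$)
$- \frac{d{\left(-61,a{\left(-4 \right)} \right)} + t}{E + b} = - \frac{\left(22 + \left(6 + \left(-4\right)^{2}\right)\right) - 1149}{-2061 + 1306} = - \frac{\left(22 + \left(6 + 16\right)\right) - 1149}{-755} = - \frac{\left(\left(22 + 22\right) - 1149\right) \left(-1\right)}{755} = - \frac{\left(44 - 1149\right) \left(-1\right)}{755} = - \frac{\left(-1105\right) \left(-1\right)}{755} = \left(-1\right) \frac{221}{151} = - \frac{221}{151}$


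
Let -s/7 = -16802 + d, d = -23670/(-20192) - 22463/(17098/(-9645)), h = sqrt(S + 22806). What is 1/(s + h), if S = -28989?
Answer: 215336176653370723664/6224549017591571507393809 - 22348612874926848*I*sqrt(687)/6224549017591571507393809 ≈ 3.4595e-5 - 9.4107e-8*I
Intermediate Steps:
h = 3*I*sqrt(687) (h = sqrt(-28989 + 22806) = sqrt(-6183) = 3*I*sqrt(687) ≈ 78.632*I)
d = 1093778822895/86310704 (d = -23670*(-1/20192) - 22463/(17098*(-1/9645)) = 11835/10096 - 22463/(-17098/9645) = 11835/10096 - 22463*(-9645/17098) = 11835/10096 + 216655635/17098 = 1093778822895/86310704 ≈ 12673.)
s = 2494895379991/86310704 (s = -7*(-16802 + 1093778822895/86310704) = -7*(-356413625713/86310704) = 2494895379991/86310704 ≈ 28906.)
1/(s + h) = 1/(2494895379991/86310704 + 3*I*sqrt(687))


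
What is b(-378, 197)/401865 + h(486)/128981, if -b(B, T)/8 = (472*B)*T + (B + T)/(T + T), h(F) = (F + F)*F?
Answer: 7182064905298316/10211091064305 ≈ 703.36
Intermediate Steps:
h(F) = 2*F² (h(F) = (2*F)*F = 2*F²)
b(B, T) = -3776*B*T - 4*(B + T)/T (b(B, T) = -8*((472*B)*T + (B + T)/(T + T)) = -8*(472*B*T + (B + T)/((2*T))) = -8*(472*B*T + (B + T)*(1/(2*T))) = -8*(472*B*T + (B + T)/(2*T)) = -8*((B + T)/(2*T) + 472*B*T) = -3776*B*T - 4*(B + T)/T)
b(-378, 197)/401865 + h(486)/128981 = (-4 - 3776*(-378)*197 - 4*(-378)/197)/401865 + (2*486²)/128981 = (-4 + 281183616 - 4*(-378)*1/197)*(1/401865) + (2*236196)*(1/128981) = (-4 + 281183616 + 1512/197)*(1/401865) + 472392*(1/128981) = (55393173076/197)*(1/401865) + 472392/128981 = 55393173076/79167405 + 472392/128981 = 7182064905298316/10211091064305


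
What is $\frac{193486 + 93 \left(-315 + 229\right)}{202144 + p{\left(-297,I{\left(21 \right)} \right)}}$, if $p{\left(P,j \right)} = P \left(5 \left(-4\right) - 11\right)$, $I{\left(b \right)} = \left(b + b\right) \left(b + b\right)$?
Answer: $\frac{185488}{211351} \approx 0.87763$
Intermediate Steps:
$I{\left(b \right)} = 4 b^{2}$ ($I{\left(b \right)} = 2 b 2 b = 4 b^{2}$)
$p{\left(P,j \right)} = - 31 P$ ($p{\left(P,j \right)} = P \left(-20 - 11\right) = P \left(-31\right) = - 31 P$)
$\frac{193486 + 93 \left(-315 + 229\right)}{202144 + p{\left(-297,I{\left(21 \right)} \right)}} = \frac{193486 + 93 \left(-315 + 229\right)}{202144 - -9207} = \frac{193486 + 93 \left(-86\right)}{202144 + 9207} = \frac{193486 - 7998}{211351} = 185488 \cdot \frac{1}{211351} = \frac{185488}{211351}$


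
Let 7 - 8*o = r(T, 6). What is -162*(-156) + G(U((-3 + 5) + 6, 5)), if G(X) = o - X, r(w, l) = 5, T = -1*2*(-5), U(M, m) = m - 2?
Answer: 101077/4 ≈ 25269.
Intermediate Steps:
U(M, m) = -2 + m
T = 10 (T = -2*(-5) = 10)
o = 1/4 (o = 7/8 - 1/8*5 = 7/8 - 5/8 = 1/4 ≈ 0.25000)
G(X) = 1/4 - X
-162*(-156) + G(U((-3 + 5) + 6, 5)) = -162*(-156) + (1/4 - (-2 + 5)) = 25272 + (1/4 - 1*3) = 25272 + (1/4 - 3) = 25272 - 11/4 = 101077/4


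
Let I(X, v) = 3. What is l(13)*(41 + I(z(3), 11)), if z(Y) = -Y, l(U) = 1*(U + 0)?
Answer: 572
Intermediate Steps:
l(U) = U (l(U) = 1*U = U)
l(13)*(41 + I(z(3), 11)) = 13*(41 + 3) = 13*44 = 572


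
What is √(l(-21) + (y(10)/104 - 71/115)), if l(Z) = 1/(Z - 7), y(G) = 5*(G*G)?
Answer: √1819978615/20930 ≈ 2.0383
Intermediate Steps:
y(G) = 5*G²
l(Z) = 1/(-7 + Z)
√(l(-21) + (y(10)/104 - 71/115)) = √(1/(-7 - 21) + ((5*10²)/104 - 71/115)) = √(1/(-28) + ((5*100)*(1/104) - 71*1/115)) = √(-1/28 + (500*(1/104) - 71/115)) = √(-1/28 + (125/26 - 71/115)) = √(-1/28 + 12529/2990) = √(173911/41860) = √1819978615/20930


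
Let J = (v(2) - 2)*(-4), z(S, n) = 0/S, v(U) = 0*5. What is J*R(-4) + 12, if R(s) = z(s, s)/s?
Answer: 12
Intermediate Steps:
v(U) = 0
z(S, n) = 0
R(s) = 0 (R(s) = 0/s = 0)
J = 8 (J = (0 - 2)*(-4) = -2*(-4) = 8)
J*R(-4) + 12 = 8*0 + 12 = 0 + 12 = 12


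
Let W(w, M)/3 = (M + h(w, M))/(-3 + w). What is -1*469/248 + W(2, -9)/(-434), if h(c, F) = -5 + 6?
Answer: -109/56 ≈ -1.9464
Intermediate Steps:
h(c, F) = 1
W(w, M) = 3*(1 + M)/(-3 + w) (W(w, M) = 3*((M + 1)/(-3 + w)) = 3*((1 + M)/(-3 + w)) = 3*(1 + M)/(-3 + w))
-1*469/248 + W(2, -9)/(-434) = -1*469/248 + (3*(1 - 9)/(-3 + 2))/(-434) = -469*1/248 + (3*(-8)/(-1))*(-1/434) = -469/248 + (3*(-1)*(-8))*(-1/434) = -469/248 + 24*(-1/434) = -469/248 - 12/217 = -109/56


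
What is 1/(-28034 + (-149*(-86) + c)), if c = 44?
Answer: -1/15176 ≈ -6.5894e-5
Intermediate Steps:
1/(-28034 + (-149*(-86) + c)) = 1/(-28034 + (-149*(-86) + 44)) = 1/(-28034 + (12814 + 44)) = 1/(-28034 + 12858) = 1/(-15176) = -1/15176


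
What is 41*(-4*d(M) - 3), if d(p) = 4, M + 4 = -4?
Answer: -779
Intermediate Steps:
M = -8 (M = -4 - 4 = -8)
41*(-4*d(M) - 3) = 41*(-4*4 - 3) = 41*(-16 - 3) = 41*(-19) = -779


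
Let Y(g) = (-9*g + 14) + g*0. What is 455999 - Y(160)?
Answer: 457425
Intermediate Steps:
Y(g) = 14 - 9*g (Y(g) = (14 - 9*g) + 0 = 14 - 9*g)
455999 - Y(160) = 455999 - (14 - 9*160) = 455999 - (14 - 1440) = 455999 - 1*(-1426) = 455999 + 1426 = 457425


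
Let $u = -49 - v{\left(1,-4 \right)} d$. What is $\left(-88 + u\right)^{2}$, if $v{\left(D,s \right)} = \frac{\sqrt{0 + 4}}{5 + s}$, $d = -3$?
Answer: $17161$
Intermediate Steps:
$v{\left(D,s \right)} = \frac{2}{5 + s}$ ($v{\left(D,s \right)} = \frac{\sqrt{4}}{5 + s} = \frac{2}{5 + s}$)
$u = -43$ ($u = -49 - \frac{2}{5 - 4} \left(-3\right) = -49 - \frac{2}{1} \left(-3\right) = -49 - 2 \cdot 1 \left(-3\right) = -49 - 2 \left(-3\right) = -49 - -6 = -49 + 6 = -43$)
$\left(-88 + u\right)^{2} = \left(-88 - 43\right)^{2} = \left(-131\right)^{2} = 17161$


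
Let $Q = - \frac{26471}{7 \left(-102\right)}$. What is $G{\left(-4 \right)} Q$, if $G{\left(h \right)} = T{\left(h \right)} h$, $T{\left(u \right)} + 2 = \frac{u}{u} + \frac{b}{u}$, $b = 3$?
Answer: $\frac{26471}{102} \approx 259.52$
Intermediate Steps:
$T{\left(u \right)} = -1 + \frac{3}{u}$ ($T{\left(u \right)} = -2 + \left(\frac{u}{u} + \frac{3}{u}\right) = -2 + \left(1 + \frac{3}{u}\right) = -1 + \frac{3}{u}$)
$Q = \frac{26471}{714}$ ($Q = - \frac{26471}{-714} = \left(-26471\right) \left(- \frac{1}{714}\right) = \frac{26471}{714} \approx 37.074$)
$G{\left(h \right)} = 3 - h$ ($G{\left(h \right)} = \frac{3 - h}{h} h = 3 - h$)
$G{\left(-4 \right)} Q = \left(3 - -4\right) \frac{26471}{714} = \left(3 + 4\right) \frac{26471}{714} = 7 \cdot \frac{26471}{714} = \frac{26471}{102}$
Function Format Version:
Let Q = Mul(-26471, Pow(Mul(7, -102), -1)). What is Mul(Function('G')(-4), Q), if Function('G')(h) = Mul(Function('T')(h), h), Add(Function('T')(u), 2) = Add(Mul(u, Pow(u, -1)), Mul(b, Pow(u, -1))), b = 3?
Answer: Rational(26471, 102) ≈ 259.52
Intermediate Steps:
Function('T')(u) = Add(-1, Mul(3, Pow(u, -1))) (Function('T')(u) = Add(-2, Add(Mul(u, Pow(u, -1)), Mul(3, Pow(u, -1)))) = Add(-2, Add(1, Mul(3, Pow(u, -1)))) = Add(-1, Mul(3, Pow(u, -1))))
Q = Rational(26471, 714) (Q = Mul(-26471, Pow(-714, -1)) = Mul(-26471, Rational(-1, 714)) = Rational(26471, 714) ≈ 37.074)
Function('G')(h) = Add(3, Mul(-1, h)) (Function('G')(h) = Mul(Mul(Pow(h, -1), Add(3, Mul(-1, h))), h) = Add(3, Mul(-1, h)))
Mul(Function('G')(-4), Q) = Mul(Add(3, Mul(-1, -4)), Rational(26471, 714)) = Mul(Add(3, 4), Rational(26471, 714)) = Mul(7, Rational(26471, 714)) = Rational(26471, 102)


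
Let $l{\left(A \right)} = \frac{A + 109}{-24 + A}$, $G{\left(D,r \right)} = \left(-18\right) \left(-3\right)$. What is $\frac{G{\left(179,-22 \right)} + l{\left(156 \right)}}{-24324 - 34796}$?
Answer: $- \frac{7393}{7803840} \approx -0.00094735$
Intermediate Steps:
$G{\left(D,r \right)} = 54$
$l{\left(A \right)} = \frac{109 + A}{-24 + A}$
$\frac{G{\left(179,-22 \right)} + l{\left(156 \right)}}{-24324 - 34796} = \frac{54 + \frac{109 + 156}{-24 + 156}}{-24324 - 34796} = \frac{54 + \frac{1}{132} \cdot 265}{-59120} = \left(54 + \frac{1}{132} \cdot 265\right) \left(- \frac{1}{59120}\right) = \left(54 + \frac{265}{132}\right) \left(- \frac{1}{59120}\right) = \frac{7393}{132} \left(- \frac{1}{59120}\right) = - \frac{7393}{7803840}$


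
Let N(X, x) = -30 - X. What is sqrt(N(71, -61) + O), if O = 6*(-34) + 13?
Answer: 2*I*sqrt(73) ≈ 17.088*I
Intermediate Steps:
O = -191 (O = -204 + 13 = -191)
sqrt(N(71, -61) + O) = sqrt((-30 - 1*71) - 191) = sqrt((-30 - 71) - 191) = sqrt(-101 - 191) = sqrt(-292) = 2*I*sqrt(73)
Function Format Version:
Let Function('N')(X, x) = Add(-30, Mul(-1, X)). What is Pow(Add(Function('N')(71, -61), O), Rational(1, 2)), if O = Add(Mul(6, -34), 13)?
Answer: Mul(2, I, Pow(73, Rational(1, 2))) ≈ Mul(17.088, I)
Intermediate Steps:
O = -191 (O = Add(-204, 13) = -191)
Pow(Add(Function('N')(71, -61), O), Rational(1, 2)) = Pow(Add(Add(-30, Mul(-1, 71)), -191), Rational(1, 2)) = Pow(Add(Add(-30, -71), -191), Rational(1, 2)) = Pow(Add(-101, -191), Rational(1, 2)) = Pow(-292, Rational(1, 2)) = Mul(2, I, Pow(73, Rational(1, 2)))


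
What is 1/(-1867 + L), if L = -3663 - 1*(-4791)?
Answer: -1/739 ≈ -0.0013532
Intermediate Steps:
L = 1128 (L = -3663 + 4791 = 1128)
1/(-1867 + L) = 1/(-1867 + 1128) = 1/(-739) = -1/739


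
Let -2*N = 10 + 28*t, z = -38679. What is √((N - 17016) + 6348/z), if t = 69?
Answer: I*√2989996380751/12893 ≈ 134.12*I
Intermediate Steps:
N = -971 (N = -(10 + 28*69)/2 = -(10 + 1932)/2 = -½*1942 = -971)
√((N - 17016) + 6348/z) = √((-971 - 17016) + 6348/(-38679)) = √(-17987 + 6348*(-1/38679)) = √(-17987 - 2116/12893) = √(-231908507/12893) = I*√2989996380751/12893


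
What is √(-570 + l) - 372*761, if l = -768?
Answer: -283092 + I*√1338 ≈ -2.8309e+5 + 36.579*I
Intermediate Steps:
√(-570 + l) - 372*761 = √(-570 - 768) - 372*761 = √(-1338) - 283092 = I*√1338 - 283092 = -283092 + I*√1338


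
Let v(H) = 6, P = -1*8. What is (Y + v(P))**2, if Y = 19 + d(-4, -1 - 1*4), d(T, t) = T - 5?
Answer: 256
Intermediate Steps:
P = -8
d(T, t) = -5 + T
Y = 10 (Y = 19 + (-5 - 4) = 19 - 9 = 10)
(Y + v(P))**2 = (10 + 6)**2 = 16**2 = 256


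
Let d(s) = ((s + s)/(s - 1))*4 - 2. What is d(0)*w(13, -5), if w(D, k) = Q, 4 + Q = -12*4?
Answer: 104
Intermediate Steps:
Q = -52 (Q = -4 - 12*4 = -4 - 48 = -52)
w(D, k) = -52
d(s) = -2 + 8*s/(-1 + s) (d(s) = ((2*s)/(-1 + s))*4 - 2 = (2*s/(-1 + s))*4 - 2 = 8*s/(-1 + s) - 2 = -2 + 8*s/(-1 + s))
d(0)*w(13, -5) = (2*(1 + 3*0)/(-1 + 0))*(-52) = (2*(1 + 0)/(-1))*(-52) = (2*(-1)*1)*(-52) = -2*(-52) = 104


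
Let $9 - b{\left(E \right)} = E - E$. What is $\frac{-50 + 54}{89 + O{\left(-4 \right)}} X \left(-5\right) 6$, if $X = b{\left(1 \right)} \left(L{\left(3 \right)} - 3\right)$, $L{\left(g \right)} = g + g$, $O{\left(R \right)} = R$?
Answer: $- \frac{648}{17} \approx -38.118$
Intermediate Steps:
$b{\left(E \right)} = 9$ ($b{\left(E \right)} = 9 - \left(E - E\right) = 9 - 0 = 9 + 0 = 9$)
$L{\left(g \right)} = 2 g$
$X = 27$ ($X = 9 \left(2 \cdot 3 - 3\right) = 9 \left(6 - 3\right) = 9 \cdot 3 = 27$)
$\frac{-50 + 54}{89 + O{\left(-4 \right)}} X \left(-5\right) 6 = \frac{-50 + 54}{89 - 4} \cdot 27 \left(-5\right) 6 = \frac{4}{85} \left(\left(-135\right) 6\right) = 4 \cdot \frac{1}{85} \left(-810\right) = \frac{4}{85} \left(-810\right) = - \frac{648}{17}$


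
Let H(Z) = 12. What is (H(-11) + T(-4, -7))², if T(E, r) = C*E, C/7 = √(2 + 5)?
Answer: 5632 - 672*√7 ≈ 3854.1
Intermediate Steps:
C = 7*√7 (C = 7*√(2 + 5) = 7*√7 ≈ 18.520)
T(E, r) = 7*E*√7 (T(E, r) = (7*√7)*E = 7*E*√7)
(H(-11) + T(-4, -7))² = (12 + 7*(-4)*√7)² = (12 - 28*√7)²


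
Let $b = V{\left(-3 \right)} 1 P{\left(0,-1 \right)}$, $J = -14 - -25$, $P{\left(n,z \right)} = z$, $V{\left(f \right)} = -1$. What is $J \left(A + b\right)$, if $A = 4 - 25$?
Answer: $-220$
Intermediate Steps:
$A = -21$ ($A = 4 - 25 = -21$)
$J = 11$ ($J = -14 + 25 = 11$)
$b = 1$ ($b = \left(-1\right) 1 \left(-1\right) = \left(-1\right) \left(-1\right) = 1$)
$J \left(A + b\right) = 11 \left(-21 + 1\right) = 11 \left(-20\right) = -220$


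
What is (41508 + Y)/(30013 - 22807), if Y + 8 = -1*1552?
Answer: 6658/1201 ≈ 5.5437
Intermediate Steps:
Y = -1560 (Y = -8 - 1*1552 = -8 - 1552 = -1560)
(41508 + Y)/(30013 - 22807) = (41508 - 1560)/(30013 - 22807) = 39948/7206 = 39948*(1/7206) = 6658/1201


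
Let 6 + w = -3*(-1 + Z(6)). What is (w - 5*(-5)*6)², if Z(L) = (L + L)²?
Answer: 81225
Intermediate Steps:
Z(L) = 4*L² (Z(L) = (2*L)² = 4*L²)
w = -435 (w = -6 - 3*(-1 + 4*6²) = -6 - 3*(-1 + 4*36) = -6 - 3*(-1 + 144) = -6 - 3*143 = -6 - 429 = -435)
(w - 5*(-5)*6)² = (-435 - 5*(-5)*6)² = (-435 + 25*6)² = (-435 + 150)² = (-285)² = 81225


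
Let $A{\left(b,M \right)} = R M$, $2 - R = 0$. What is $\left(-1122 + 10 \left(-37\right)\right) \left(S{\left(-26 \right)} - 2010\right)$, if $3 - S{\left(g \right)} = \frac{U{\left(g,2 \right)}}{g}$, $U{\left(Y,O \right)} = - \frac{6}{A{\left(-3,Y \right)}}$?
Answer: $\frac{506059917}{169} \approx 2.9944 \cdot 10^{6}$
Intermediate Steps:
$R = 2$ ($R = 2 - 0 = 2 + 0 = 2$)
$A{\left(b,M \right)} = 2 M$
$U{\left(Y,O \right)} = - \frac{3}{Y}$ ($U{\left(Y,O \right)} = - \frac{6}{2 Y} = - 6 \frac{1}{2 Y} = - \frac{3}{Y}$)
$S{\left(g \right)} = 3 + \frac{3}{g^{2}}$ ($S{\left(g \right)} = 3 - \frac{\left(-3\right) \frac{1}{g}}{g} = 3 - - \frac{3}{g^{2}} = 3 + \frac{3}{g^{2}}$)
$\left(-1122 + 10 \left(-37\right)\right) \left(S{\left(-26 \right)} - 2010\right) = \left(-1122 + 10 \left(-37\right)\right) \left(\left(3 + \frac{3}{676}\right) - 2010\right) = \left(-1122 - 370\right) \left(\left(3 + 3 \cdot \frac{1}{676}\right) - 2010\right) = - 1492 \left(\left(3 + \frac{3}{676}\right) - 2010\right) = - 1492 \left(\frac{2031}{676} - 2010\right) = \left(-1492\right) \left(- \frac{1356729}{676}\right) = \frac{506059917}{169}$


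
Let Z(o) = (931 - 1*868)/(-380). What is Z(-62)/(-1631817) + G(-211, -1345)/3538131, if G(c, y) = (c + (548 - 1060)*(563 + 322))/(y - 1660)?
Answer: 1252337998189/29301571752833028 ≈ 4.2740e-5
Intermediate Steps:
Z(o) = -63/380 (Z(o) = (931 - 868)*(-1/380) = 63*(-1/380) = -63/380)
G(c, y) = (-453120 + c)/(-1660 + y) (G(c, y) = (c - 512*885)/(-1660 + y) = (c - 453120)/(-1660 + y) = (-453120 + c)/(-1660 + y))
Z(-62)/(-1631817) + G(-211, -1345)/3538131 = -63/380/(-1631817) + ((-453120 - 211)/(-1660 - 1345))/3538131 = -63/380*(-1/1631817) + (-453331/(-3005))*(1/3538131) = 7/68898940 - 1/3005*(-453331)*(1/3538131) = 7/68898940 + (453331/3005)*(1/3538131) = 7/68898940 + 453331/10632083655 = 1252337998189/29301571752833028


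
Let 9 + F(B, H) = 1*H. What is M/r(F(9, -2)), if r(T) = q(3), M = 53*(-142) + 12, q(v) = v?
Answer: -7514/3 ≈ -2504.7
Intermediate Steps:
F(B, H) = -9 + H (F(B, H) = -9 + 1*H = -9 + H)
M = -7514 (M = -7526 + 12 = -7514)
r(T) = 3
M/r(F(9, -2)) = -7514/3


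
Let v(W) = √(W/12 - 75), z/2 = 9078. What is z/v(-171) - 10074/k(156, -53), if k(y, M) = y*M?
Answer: 1679/1378 - 712*I*√357/7 ≈ 1.2184 - 1921.8*I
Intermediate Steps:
z = 18156 (z = 2*9078 = 18156)
k(y, M) = M*y
v(W) = √(-75 + W/12) (v(W) = √(W*(1/12) - 75) = √(W/12 - 75) = √(-75 + W/12))
z/v(-171) - 10074/k(156, -53) = 18156/((√(-2700 + 3*(-171))/6)) - 10074/((-53*156)) = 18156/((√(-2700 - 513)/6)) - 10074/(-8268) = 18156/((√(-3213)/6)) - 10074*(-1/8268) = 18156/(((3*I*√357)/6)) + 1679/1378 = 18156/((I*√357/2)) + 1679/1378 = 18156*(-2*I*√357/357) + 1679/1378 = -712*I*√357/7 + 1679/1378 = 1679/1378 - 712*I*√357/7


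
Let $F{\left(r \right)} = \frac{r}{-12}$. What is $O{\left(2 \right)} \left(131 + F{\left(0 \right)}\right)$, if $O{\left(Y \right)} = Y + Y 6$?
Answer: $1834$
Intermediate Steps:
$F{\left(r \right)} = - \frac{r}{12}$ ($F{\left(r \right)} = r \left(- \frac{1}{12}\right) = - \frac{r}{12}$)
$O{\left(Y \right)} = 7 Y$ ($O{\left(Y \right)} = Y + 6 Y = 7 Y$)
$O{\left(2 \right)} \left(131 + F{\left(0 \right)}\right) = 7 \cdot 2 \left(131 - 0\right) = 14 \left(131 + 0\right) = 14 \cdot 131 = 1834$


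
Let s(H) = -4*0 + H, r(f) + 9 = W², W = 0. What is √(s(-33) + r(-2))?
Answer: I*√42 ≈ 6.4807*I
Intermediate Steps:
r(f) = -9 (r(f) = -9 + 0² = -9 + 0 = -9)
s(H) = H (s(H) = 0 + H = H)
√(s(-33) + r(-2)) = √(-33 - 9) = √(-42) = I*√42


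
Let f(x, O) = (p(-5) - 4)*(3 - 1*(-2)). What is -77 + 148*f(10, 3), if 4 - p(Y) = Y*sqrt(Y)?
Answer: -77 + 3700*I*sqrt(5) ≈ -77.0 + 8273.5*I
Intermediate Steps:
p(Y) = 4 - Y**(3/2) (p(Y) = 4 - Y*sqrt(Y) = 4 - Y**(3/2))
f(x, O) = 25*I*sqrt(5) (f(x, O) = ((4 - (-5)**(3/2)) - 4)*(3 - 1*(-2)) = ((4 - (-5)*I*sqrt(5)) - 4)*(3 + 2) = ((4 + 5*I*sqrt(5)) - 4)*5 = (5*I*sqrt(5))*5 = 25*I*sqrt(5))
-77 + 148*f(10, 3) = -77 + 148*(25*I*sqrt(5)) = -77 + 3700*I*sqrt(5)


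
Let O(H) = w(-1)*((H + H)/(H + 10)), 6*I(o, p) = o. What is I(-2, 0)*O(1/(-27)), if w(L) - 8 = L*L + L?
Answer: 16/807 ≈ 0.019827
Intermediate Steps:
I(o, p) = o/6
w(L) = 8 + L + L**2 (w(L) = 8 + (L*L + L) = 8 + (L**2 + L) = 8 + (L + L**2) = 8 + L + L**2)
O(H) = 16*H/(10 + H) (O(H) = (8 - 1 + (-1)**2)*((H + H)/(H + 10)) = (8 - 1 + 1)*((2*H)/(10 + H)) = 8*(2*H/(10 + H)) = 16*H/(10 + H))
I(-2, 0)*O(1/(-27)) = ((1/6)*(-2))*(16/(-27*(10 + 1/(-27)))) = -16*(-1)/(3*27*(10 - 1/27)) = -16*(-1)/(3*27*269/27) = -16*(-1)*27/(3*27*269) = -1/3*(-16/269) = 16/807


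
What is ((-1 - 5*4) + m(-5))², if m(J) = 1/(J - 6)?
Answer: 53824/121 ≈ 444.83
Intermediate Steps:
m(J) = 1/(-6 + J)
((-1 - 5*4) + m(-5))² = ((-1 - 5*4) + 1/(-6 - 5))² = ((-1 - 20) + 1/(-11))² = (-21 - 1/11)² = (-232/11)² = 53824/121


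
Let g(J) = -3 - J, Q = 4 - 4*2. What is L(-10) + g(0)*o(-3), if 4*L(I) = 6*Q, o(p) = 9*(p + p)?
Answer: 156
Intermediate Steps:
o(p) = 18*p (o(p) = 9*(2*p) = 18*p)
Q = -4 (Q = 4 - 1*8 = 4 - 8 = -4)
L(I) = -6 (L(I) = (6*(-4))/4 = (¼)*(-24) = -6)
L(-10) + g(0)*o(-3) = -6 + (-3 - 1*0)*(18*(-3)) = -6 + (-3 + 0)*(-54) = -6 - 3*(-54) = -6 + 162 = 156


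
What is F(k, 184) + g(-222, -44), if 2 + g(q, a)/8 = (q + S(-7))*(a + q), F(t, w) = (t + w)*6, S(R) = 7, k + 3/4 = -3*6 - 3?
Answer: 916955/2 ≈ 4.5848e+5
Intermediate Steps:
k = -87/4 (k = -¾ + (-3*6 - 3) = -¾ + (-18 - 3) = -¾ - 21 = -87/4 ≈ -21.750)
F(t, w) = 6*t + 6*w
g(q, a) = -16 + 8*(7 + q)*(a + q) (g(q, a) = -16 + 8*((q + 7)*(a + q)) = -16 + 8*((7 + q)*(a + q)) = -16 + 8*(7 + q)*(a + q))
F(k, 184) + g(-222, -44) = (6*(-87/4) + 6*184) + (-16 + 8*(-222)² + 56*(-44) + 56*(-222) + 8*(-44)*(-222)) = (-261/2 + 1104) + (-16 + 8*49284 - 2464 - 12432 + 78144) = 1947/2 + (-16 + 394272 - 2464 - 12432 + 78144) = 1947/2 + 457504 = 916955/2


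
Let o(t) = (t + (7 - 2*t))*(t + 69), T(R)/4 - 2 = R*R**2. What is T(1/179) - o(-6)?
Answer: -4651359925/5735339 ≈ -811.00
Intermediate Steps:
T(R) = 8 + 4*R**3 (T(R) = 8 + 4*(R*R**2) = 8 + 4*R**3)
o(t) = (7 - t)*(69 + t)
T(1/179) - o(-6) = (8 + 4*(1/179)**3) - (483 - 1*(-6)**2 - 62*(-6)) = (8 + 4*(1/179)**3) - (483 - 1*36 + 372) = (8 + 4*(1/5735339)) - (483 - 36 + 372) = (8 + 4/5735339) - 1*819 = 45882716/5735339 - 819 = -4651359925/5735339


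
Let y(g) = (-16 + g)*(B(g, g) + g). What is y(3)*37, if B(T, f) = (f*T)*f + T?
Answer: -15873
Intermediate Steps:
B(T, f) = T + T*f² (B(T, f) = (T*f)*f + T = T*f² + T = T + T*f²)
y(g) = (-16 + g)*(g + g*(1 + g²)) (y(g) = (-16 + g)*(g*(1 + g²) + g) = (-16 + g)*(g + g*(1 + g²)))
y(3)*37 = (3*(-32 + 3³ - 16*3² + 2*3))*37 = (3*(-32 + 27 - 16*9 + 6))*37 = (3*(-32 + 27 - 144 + 6))*37 = (3*(-143))*37 = -429*37 = -15873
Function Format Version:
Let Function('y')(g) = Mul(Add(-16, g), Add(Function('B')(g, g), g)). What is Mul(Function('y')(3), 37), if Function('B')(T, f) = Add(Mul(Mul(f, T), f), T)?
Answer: -15873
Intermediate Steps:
Function('B')(T, f) = Add(T, Mul(T, Pow(f, 2))) (Function('B')(T, f) = Add(Mul(Mul(T, f), f), T) = Add(Mul(T, Pow(f, 2)), T) = Add(T, Mul(T, Pow(f, 2))))
Function('y')(g) = Mul(Add(-16, g), Add(g, Mul(g, Add(1, Pow(g, 2))))) (Function('y')(g) = Mul(Add(-16, g), Add(Mul(g, Add(1, Pow(g, 2))), g)) = Mul(Add(-16, g), Add(g, Mul(g, Add(1, Pow(g, 2))))))
Mul(Function('y')(3), 37) = Mul(Mul(3, Add(-32, Pow(3, 3), Mul(-16, Pow(3, 2)), Mul(2, 3))), 37) = Mul(Mul(3, Add(-32, 27, Mul(-16, 9), 6)), 37) = Mul(Mul(3, Add(-32, 27, -144, 6)), 37) = Mul(Mul(3, -143), 37) = Mul(-429, 37) = -15873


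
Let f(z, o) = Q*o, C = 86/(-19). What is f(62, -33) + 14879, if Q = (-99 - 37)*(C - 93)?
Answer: -8033563/19 ≈ -4.2282e+5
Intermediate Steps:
C = -86/19 (C = 86*(-1/19) = -86/19 ≈ -4.5263)
Q = 252008/19 (Q = (-99 - 37)*(-86/19 - 93) = -136*(-1853/19) = 252008/19 ≈ 13264.)
f(z, o) = 252008*o/19
f(62, -33) + 14879 = (252008/19)*(-33) + 14879 = -8316264/19 + 14879 = -8033563/19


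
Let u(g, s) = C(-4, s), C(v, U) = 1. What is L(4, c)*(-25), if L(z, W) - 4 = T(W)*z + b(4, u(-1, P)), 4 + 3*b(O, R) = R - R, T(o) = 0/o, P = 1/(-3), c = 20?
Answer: -200/3 ≈ -66.667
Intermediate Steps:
P = -1/3 ≈ -0.33333
u(g, s) = 1
T(o) = 0
b(O, R) = -4/3 (b(O, R) = -4/3 + (R - R)/3 = -4/3 + (1/3)*0 = -4/3 + 0 = -4/3)
L(z, W) = 8/3 (L(z, W) = 4 + (0*z - 4/3) = 4 + (0 - 4/3) = 4 - 4/3 = 8/3)
L(4, c)*(-25) = (8/3)*(-25) = -200/3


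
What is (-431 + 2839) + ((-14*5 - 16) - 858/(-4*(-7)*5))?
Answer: 162111/70 ≈ 2315.9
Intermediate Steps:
(-431 + 2839) + ((-14*5 - 16) - 858/(-4*(-7)*5)) = 2408 + ((-70 - 16) - 858/(28*5)) = 2408 + (-86 - 858/140) = 2408 + (-86 - 1*429/70) = 2408 + (-86 - 429/70) = 2408 - 6449/70 = 162111/70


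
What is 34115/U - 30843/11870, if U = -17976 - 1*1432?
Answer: -501772997/115186480 ≈ -4.3562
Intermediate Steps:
U = -19408 (U = -17976 - 1432 = -19408)
34115/U - 30843/11870 = 34115/(-19408) - 30843/11870 = 34115*(-1/19408) - 30843*1/11870 = -34115/19408 - 30843/11870 = -501772997/115186480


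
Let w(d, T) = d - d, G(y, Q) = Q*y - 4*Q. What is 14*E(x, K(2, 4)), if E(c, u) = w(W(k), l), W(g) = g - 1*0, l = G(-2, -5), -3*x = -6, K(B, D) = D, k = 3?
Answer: 0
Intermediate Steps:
G(y, Q) = -4*Q + Q*y
x = 2 (x = -⅓*(-6) = 2)
l = 30 (l = -5*(-4 - 2) = -5*(-6) = 30)
W(g) = g (W(g) = g + 0 = g)
w(d, T) = 0
E(c, u) = 0
14*E(x, K(2, 4)) = 14*0 = 0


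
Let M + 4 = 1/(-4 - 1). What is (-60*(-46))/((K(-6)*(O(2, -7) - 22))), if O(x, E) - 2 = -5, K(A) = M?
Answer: 184/7 ≈ 26.286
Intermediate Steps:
M = -21/5 (M = -4 + 1/(-4 - 1) = -4 + 1/(-5) = -4 - ⅕ = -21/5 ≈ -4.2000)
K(A) = -21/5
O(x, E) = -3 (O(x, E) = 2 - 5 = -3)
(-60*(-46))/((K(-6)*(O(2, -7) - 22))) = (-60*(-46))/((-21*(-3 - 22)/5)) = 2760/((-21/5*(-25))) = 2760/105 = 2760*(1/105) = 184/7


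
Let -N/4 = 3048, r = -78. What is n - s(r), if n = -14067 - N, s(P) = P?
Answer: -1797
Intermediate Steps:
N = -12192 (N = -4*3048 = -12192)
n = -1875 (n = -14067 - 1*(-12192) = -14067 + 12192 = -1875)
n - s(r) = -1875 - 1*(-78) = -1875 + 78 = -1797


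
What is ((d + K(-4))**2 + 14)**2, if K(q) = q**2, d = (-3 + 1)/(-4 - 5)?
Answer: 504002500/6561 ≈ 76818.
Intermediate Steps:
d = 2/9 (d = -2/(-9) = -2*(-1/9) = 2/9 ≈ 0.22222)
((d + K(-4))**2 + 14)**2 = ((2/9 + (-4)**2)**2 + 14)**2 = ((2/9 + 16)**2 + 14)**2 = ((146/9)**2 + 14)**2 = (21316/81 + 14)**2 = (22450/81)**2 = 504002500/6561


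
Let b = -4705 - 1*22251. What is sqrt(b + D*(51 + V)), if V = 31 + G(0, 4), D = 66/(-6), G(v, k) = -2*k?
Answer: I*sqrt(27770) ≈ 166.64*I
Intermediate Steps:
b = -26956 (b = -4705 - 22251 = -26956)
D = -11 (D = 66*(-1/6) = -11)
V = 23 (V = 31 - 2*4 = 31 - 8 = 23)
sqrt(b + D*(51 + V)) = sqrt(-26956 - 11*(51 + 23)) = sqrt(-26956 - 11*74) = sqrt(-26956 - 814) = sqrt(-27770) = I*sqrt(27770)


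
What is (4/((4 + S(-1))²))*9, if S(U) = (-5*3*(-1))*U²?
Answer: 36/361 ≈ 0.099723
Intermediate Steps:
S(U) = 15*U² (S(U) = (-15*(-1))*U² = 15*U²)
(4/((4 + S(-1))²))*9 = (4/((4 + 15*(-1)²)²))*9 = (4/((4 + 15*1)²))*9 = (4/((4 + 15)²))*9 = (4/(19²))*9 = (4/361)*9 = 36/361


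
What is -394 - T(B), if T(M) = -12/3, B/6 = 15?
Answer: -390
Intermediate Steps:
B = 90 (B = 6*15 = 90)
T(M) = -4 (T(M) = -12*⅓ = -4)
-394 - T(B) = -394 - 1*(-4) = -394 + 4 = -390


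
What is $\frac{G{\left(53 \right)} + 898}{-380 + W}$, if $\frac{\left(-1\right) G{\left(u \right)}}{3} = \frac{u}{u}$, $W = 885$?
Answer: $\frac{179}{101} \approx 1.7723$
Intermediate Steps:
$G{\left(u \right)} = -3$ ($G{\left(u \right)} = - 3 \frac{u}{u} = \left(-3\right) 1 = -3$)
$\frac{G{\left(53 \right)} + 898}{-380 + W} = \frac{-3 + 898}{-380 + 885} = \frac{895}{505} = 895 \cdot \frac{1}{505} = \frac{179}{101}$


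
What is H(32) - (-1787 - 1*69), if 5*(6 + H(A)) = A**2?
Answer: 10274/5 ≈ 2054.8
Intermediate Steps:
H(A) = -6 + A**2/5
H(32) - (-1787 - 1*69) = (-6 + (1/5)*32**2) - (-1787 - 1*69) = (-6 + (1/5)*1024) - (-1787 - 69) = (-6 + 1024/5) - 1*(-1856) = 994/5 + 1856 = 10274/5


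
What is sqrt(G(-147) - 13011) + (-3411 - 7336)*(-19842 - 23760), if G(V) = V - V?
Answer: 468590694 + I*sqrt(13011) ≈ 4.6859e+8 + 114.07*I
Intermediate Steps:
G(V) = 0
sqrt(G(-147) - 13011) + (-3411 - 7336)*(-19842 - 23760) = sqrt(0 - 13011) + (-3411 - 7336)*(-19842 - 23760) = sqrt(-13011) - 10747*(-43602) = I*sqrt(13011) + 468590694 = 468590694 + I*sqrt(13011)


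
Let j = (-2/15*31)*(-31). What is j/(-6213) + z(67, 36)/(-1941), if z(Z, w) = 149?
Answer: -5872219/60297165 ≈ -0.097388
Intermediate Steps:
j = 1922/15 (j = (-2*1/15*31)*(-31) = -2/15*31*(-31) = -62/15*(-31) = 1922/15 ≈ 128.13)
j/(-6213) + z(67, 36)/(-1941) = (1922/15)/(-6213) + 149/(-1941) = (1922/15)*(-1/6213) + 149*(-1/1941) = -1922/93195 - 149/1941 = -5872219/60297165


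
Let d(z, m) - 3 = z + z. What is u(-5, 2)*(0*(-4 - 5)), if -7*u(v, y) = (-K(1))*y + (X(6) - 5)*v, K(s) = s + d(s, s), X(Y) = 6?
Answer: 0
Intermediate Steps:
d(z, m) = 3 + 2*z (d(z, m) = 3 + (z + z) = 3 + 2*z)
K(s) = 3 + 3*s (K(s) = s + (3 + 2*s) = 3 + 3*s)
u(v, y) = -v/7 + 6*y/7 (u(v, y) = -((-(3 + 3*1))*y + (6 - 5)*v)/7 = -((-(3 + 3))*y + 1*v)/7 = -((-1*6)*y + v)/7 = -(-6*y + v)/7 = -(v - 6*y)/7 = -v/7 + 6*y/7)
u(-5, 2)*(0*(-4 - 5)) = (-⅐*(-5) + (6/7)*2)*(0*(-4 - 5)) = (5/7 + 12/7)*(0*(-9)) = (17/7)*0 = 0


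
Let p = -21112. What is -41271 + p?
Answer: -62383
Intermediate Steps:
-41271 + p = -41271 - 21112 = -62383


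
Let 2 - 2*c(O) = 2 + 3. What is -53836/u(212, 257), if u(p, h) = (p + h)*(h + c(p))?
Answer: -107672/239659 ≈ -0.44927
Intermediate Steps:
c(O) = -3/2 (c(O) = 1 - (2 + 3)/2 = 1 - ½*5 = 1 - 5/2 = -3/2)
u(p, h) = (-3/2 + h)*(h + p) (u(p, h) = (p + h)*(h - 3/2) = (h + p)*(-3/2 + h) = (-3/2 + h)*(h + p))
-53836/u(212, 257) = -53836/(257² - 3/2*257 - 3/2*212 + 257*212) = -53836/(66049 - 771/2 - 318 + 54484) = -53836/239659/2 = -53836*2/239659 = -107672/239659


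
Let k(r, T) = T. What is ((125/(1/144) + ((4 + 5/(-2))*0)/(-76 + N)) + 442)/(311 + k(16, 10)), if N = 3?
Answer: 18442/321 ≈ 57.452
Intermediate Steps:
((125/(1/144) + ((4 + 5/(-2))*0)/(-76 + N)) + 442)/(311 + k(16, 10)) = ((125/(1/144) + ((4 + 5/(-2))*0)/(-76 + 3)) + 442)/(311 + 10) = ((125/(1/144) + ((4 + 5*(-1/2))*0)/(-73)) + 442)/321 = ((125*144 + ((4 - 5/2)*0)*(-1/73)) + 442)/321 = ((18000 + ((3/2)*0)*(-1/73)) + 442)/321 = ((18000 + 0*(-1/73)) + 442)/321 = ((18000 + 0) + 442)/321 = (18000 + 442)/321 = (1/321)*18442 = 18442/321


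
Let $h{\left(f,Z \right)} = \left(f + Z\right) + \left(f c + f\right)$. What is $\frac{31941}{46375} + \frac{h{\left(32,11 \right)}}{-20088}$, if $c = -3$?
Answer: $\frac{30600223}{44361000} \approx 0.6898$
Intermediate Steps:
$h{\left(f,Z \right)} = Z - f$ ($h{\left(f,Z \right)} = \left(f + Z\right) + \left(f \left(-3\right) + f\right) = \left(Z + f\right) + \left(- 3 f + f\right) = \left(Z + f\right) - 2 f = Z - f$)
$\frac{31941}{46375} + \frac{h{\left(32,11 \right)}}{-20088} = \frac{31941}{46375} + \frac{11 - 32}{-20088} = 31941 \cdot \frac{1}{46375} + \left(11 - 32\right) \left(- \frac{1}{20088}\right) = \frac{4563}{6625} - - \frac{7}{6696} = \frac{4563}{6625} + \frac{7}{6696} = \frac{30600223}{44361000}$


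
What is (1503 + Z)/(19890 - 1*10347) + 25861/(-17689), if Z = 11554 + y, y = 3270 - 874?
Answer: 8852198/56268709 ≈ 0.15732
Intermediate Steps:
y = 2396
Z = 13950 (Z = 11554 + 2396 = 13950)
(1503 + Z)/(19890 - 1*10347) + 25861/(-17689) = (1503 + 13950)/(19890 - 1*10347) + 25861/(-17689) = 15453/(19890 - 10347) + 25861*(-1/17689) = 15453/9543 - 25861/17689 = 15453*(1/9543) - 25861/17689 = 5151/3181 - 25861/17689 = 8852198/56268709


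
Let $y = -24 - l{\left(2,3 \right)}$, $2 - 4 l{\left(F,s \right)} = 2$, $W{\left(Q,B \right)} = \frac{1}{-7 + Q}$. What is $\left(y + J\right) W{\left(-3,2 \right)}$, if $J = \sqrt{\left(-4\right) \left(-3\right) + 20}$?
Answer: $\frac{12}{5} - \frac{2 \sqrt{2}}{5} \approx 1.8343$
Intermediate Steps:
$l{\left(F,s \right)} = 0$ ($l{\left(F,s \right)} = \frac{1}{2} - \frac{1}{2} = 0$)
$y = -24$ ($y = -24 - 0 = -24 + 0 = -24$)
$J = 4 \sqrt{2}$ ($J = \sqrt{12 + 20} = \sqrt{32} = 4 \sqrt{2} \approx 5.6569$)
$\left(y + J\right) W{\left(-3,2 \right)} = \frac{-24 + 4 \sqrt{2}}{-7 - 3} = \frac{-24 + 4 \sqrt{2}}{-10} = \left(-24 + 4 \sqrt{2}\right) \left(- \frac{1}{10}\right) = \frac{12}{5} - \frac{2 \sqrt{2}}{5}$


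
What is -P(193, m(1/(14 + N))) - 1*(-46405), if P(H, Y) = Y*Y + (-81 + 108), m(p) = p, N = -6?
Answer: 2968191/64 ≈ 46378.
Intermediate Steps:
P(H, Y) = 27 + Y² (P(H, Y) = Y² + 27 = 27 + Y²)
-P(193, m(1/(14 + N))) - 1*(-46405) = -(27 + (1/(14 - 6))²) - 1*(-46405) = -(27 + (1/8)²) + 46405 = -(27 + (⅛)²) + 46405 = -(27 + 1/64) + 46405 = -1*1729/64 + 46405 = -1729/64 + 46405 = 2968191/64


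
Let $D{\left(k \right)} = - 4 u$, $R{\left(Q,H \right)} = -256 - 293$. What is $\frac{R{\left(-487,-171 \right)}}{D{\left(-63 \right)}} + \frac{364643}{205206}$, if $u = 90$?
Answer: $\frac{13551643}{4104120} \approx 3.302$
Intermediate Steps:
$R{\left(Q,H \right)} = -549$
$D{\left(k \right)} = -360$ ($D{\left(k \right)} = \left(-4\right) 90 = -360$)
$\frac{R{\left(-487,-171 \right)}}{D{\left(-63 \right)}} + \frac{364643}{205206} = - \frac{549}{-360} + \frac{364643}{205206} = \left(-549\right) \left(- \frac{1}{360}\right) + 364643 \cdot \frac{1}{205206} = \frac{61}{40} + \frac{364643}{205206} = \frac{13551643}{4104120}$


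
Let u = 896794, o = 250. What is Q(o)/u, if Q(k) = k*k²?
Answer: 7812500/448397 ≈ 17.423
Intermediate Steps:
Q(k) = k³
Q(o)/u = 250³/896794 = 15625000*(1/896794) = 7812500/448397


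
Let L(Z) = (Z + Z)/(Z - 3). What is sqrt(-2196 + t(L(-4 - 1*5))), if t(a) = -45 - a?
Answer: I*sqrt(8970)/2 ≈ 47.355*I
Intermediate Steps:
L(Z) = 2*Z/(-3 + Z) (L(Z) = (2*Z)/(-3 + Z) = 2*Z/(-3 + Z))
sqrt(-2196 + t(L(-4 - 1*5))) = sqrt(-2196 + (-45 - 2*(-4 - 1*5)/(-3 + (-4 - 1*5)))) = sqrt(-2196 + (-45 - 2*(-4 - 5)/(-3 + (-4 - 5)))) = sqrt(-2196 + (-45 - 2*(-9)/(-3 - 9))) = sqrt(-2196 + (-45 - 2*(-9)/(-12))) = sqrt(-2196 + (-45 - 2*(-9)*(-1)/12)) = sqrt(-2196 + (-45 - 1*3/2)) = sqrt(-2196 + (-45 - 3/2)) = sqrt(-2196 - 93/2) = sqrt(-4485/2) = I*sqrt(8970)/2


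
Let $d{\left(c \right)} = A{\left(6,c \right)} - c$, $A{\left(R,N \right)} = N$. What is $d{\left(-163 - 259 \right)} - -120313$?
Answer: $120313$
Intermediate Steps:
$d{\left(c \right)} = 0$ ($d{\left(c \right)} = c - c = 0$)
$d{\left(-163 - 259 \right)} - -120313 = 0 - -120313 = 0 + 120313 = 120313$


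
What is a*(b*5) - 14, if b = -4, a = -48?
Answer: 946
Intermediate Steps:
a*(b*5) - 14 = -(-192)*5 - 14 = -48*(-20) - 14 = 960 - 14 = 946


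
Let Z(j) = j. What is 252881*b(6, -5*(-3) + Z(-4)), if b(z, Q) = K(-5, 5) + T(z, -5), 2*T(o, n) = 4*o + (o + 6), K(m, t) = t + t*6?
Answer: 13402693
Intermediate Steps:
K(m, t) = 7*t (K(m, t) = t + 6*t = 7*t)
T(o, n) = 3 + 5*o/2 (T(o, n) = (4*o + (o + 6))/2 = (4*o + (6 + o))/2 = (6 + 5*o)/2 = 3 + 5*o/2)
b(z, Q) = 38 + 5*z/2 (b(z, Q) = 7*5 + (3 + 5*z/2) = 35 + (3 + 5*z/2) = 38 + 5*z/2)
252881*b(6, -5*(-3) + Z(-4)) = 252881*(38 + (5/2)*6) = 252881*(38 + 15) = 252881*53 = 13402693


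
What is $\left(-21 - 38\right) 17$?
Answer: $-1003$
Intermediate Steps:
$\left(-21 - 38\right) 17 = \left(-59\right) 17 = -1003$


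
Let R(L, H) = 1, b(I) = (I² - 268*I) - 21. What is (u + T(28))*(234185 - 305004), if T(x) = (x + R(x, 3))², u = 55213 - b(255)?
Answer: -4205940410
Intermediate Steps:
b(I) = -21 + I² - 268*I
u = 58549 (u = 55213 - (-21 + 255² - 268*255) = 55213 - (-21 + 65025 - 68340) = 55213 - 1*(-3336) = 55213 + 3336 = 58549)
T(x) = (1 + x)² (T(x) = (x + 1)² = (1 + x)²)
(u + T(28))*(234185 - 305004) = (58549 + (1 + 28)²)*(234185 - 305004) = (58549 + 29²)*(-70819) = (58549 + 841)*(-70819) = 59390*(-70819) = -4205940410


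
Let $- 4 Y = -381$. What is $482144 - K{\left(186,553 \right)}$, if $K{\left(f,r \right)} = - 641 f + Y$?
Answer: $\frac{2405099}{4} \approx 6.0128 \cdot 10^{5}$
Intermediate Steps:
$Y = \frac{381}{4}$ ($Y = \left(- \frac{1}{4}\right) \left(-381\right) = \frac{381}{4} \approx 95.25$)
$K{\left(f,r \right)} = \frac{381}{4} - 641 f$ ($K{\left(f,r \right)} = - 641 f + \frac{381}{4} = \frac{381}{4} - 641 f$)
$482144 - K{\left(186,553 \right)} = 482144 - \left(\frac{381}{4} - 119226\right) = 482144 - - \frac{476523}{4} = 482144 + \frac{476523}{4} = \frac{2405099}{4}$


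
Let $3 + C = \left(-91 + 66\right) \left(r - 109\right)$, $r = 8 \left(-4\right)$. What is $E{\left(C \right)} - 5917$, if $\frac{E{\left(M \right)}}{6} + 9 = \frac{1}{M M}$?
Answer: $- \frac{12344528993}{2067414} \approx -5971.0$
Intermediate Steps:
$r = -32$
$C = 3522$ ($C = -3 + \left(-91 + 66\right) \left(-32 - 109\right) = -3 - -3525 = -3 + 3525 = 3522$)
$E{\left(M \right)} = -54 + \frac{6}{M^{2}}$ ($E{\left(M \right)} = -54 + 6 \frac{1}{M M} = -54 + \frac{6}{M^{2}}$)
$E{\left(C \right)} - 5917 = \left(-54 + \frac{6}{12404484}\right) - 5917 = \left(-54 + 6 \cdot \frac{1}{12404484}\right) - 5917 = \left(-54 + \frac{1}{2067414}\right) - 5917 = - \frac{111640355}{2067414} - 5917 = - \frac{12344528993}{2067414}$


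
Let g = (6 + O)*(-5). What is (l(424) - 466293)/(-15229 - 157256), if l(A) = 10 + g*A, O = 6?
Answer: 491723/172485 ≈ 2.8508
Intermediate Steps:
g = -60 (g = (6 + 6)*(-5) = 12*(-5) = -60)
l(A) = 10 - 60*A
(l(424) - 466293)/(-15229 - 157256) = ((10 - 60*424) - 466293)/(-15229 - 157256) = ((10 - 25440) - 466293)/(-172485) = (-25430 - 466293)*(-1/172485) = -491723*(-1/172485) = 491723/172485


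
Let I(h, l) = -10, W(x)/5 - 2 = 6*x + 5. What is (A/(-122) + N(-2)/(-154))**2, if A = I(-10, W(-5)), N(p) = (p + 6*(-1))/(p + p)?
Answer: 104976/22061809 ≈ 0.0047583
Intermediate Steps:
W(x) = 35 + 30*x (W(x) = 10 + 5*(6*x + 5) = 10 + 5*(5 + 6*x) = 10 + (25 + 30*x) = 35 + 30*x)
N(p) = (-6 + p)/(2*p) (N(p) = (p - 6)/((2*p)) = (-6 + p)*(1/(2*p)) = (-6 + p)/(2*p))
A = -10
(A/(-122) + N(-2)/(-154))**2 = (-10/(-122) + ((1/2)*(-6 - 2)/(-2))/(-154))**2 = (-10*(-1/122) + ((1/2)*(-1/2)*(-8))*(-1/154))**2 = (5/61 + 2*(-1/154))**2 = (5/61 - 1/77)**2 = (324/4697)**2 = 104976/22061809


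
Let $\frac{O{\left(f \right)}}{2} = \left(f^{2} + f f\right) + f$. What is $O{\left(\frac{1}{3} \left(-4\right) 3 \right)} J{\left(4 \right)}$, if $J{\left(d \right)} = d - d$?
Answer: $0$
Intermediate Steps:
$J{\left(d \right)} = 0$
$O{\left(f \right)} = 2 f + 4 f^{2}$ ($O{\left(f \right)} = 2 \left(\left(f^{2} + f f\right) + f\right) = 2 \left(\left(f^{2} + f^{2}\right) + f\right) = 2 \left(2 f^{2} + f\right) = 2 \left(f + 2 f^{2}\right) = 2 f + 4 f^{2}$)
$O{\left(\frac{1}{3} \left(-4\right) 3 \right)} J{\left(4 \right)} = 2 \cdot \frac{1}{3} \left(-4\right) 3 \left(1 + 2 \cdot \frac{1}{3} \left(-4\right) 3\right) 0 = 2 \left(\left(- \frac{4}{3}\right) 3\right) \left(1 + 2 \left(\left(- \frac{4}{3}\right) 3\right)\right) 0 = 2 \left(-4\right) \left(1 + 2 \left(-4\right)\right) 0 = 2 \left(-4\right) \left(1 - 8\right) 0 = 2 \left(-4\right) \left(-7\right) 0 = 56 \cdot 0 = 0$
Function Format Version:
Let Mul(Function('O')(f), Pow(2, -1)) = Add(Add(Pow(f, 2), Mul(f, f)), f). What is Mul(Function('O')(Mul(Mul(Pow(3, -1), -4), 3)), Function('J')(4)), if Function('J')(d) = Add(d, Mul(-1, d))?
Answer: 0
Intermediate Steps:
Function('J')(d) = 0
Function('O')(f) = Add(Mul(2, f), Mul(4, Pow(f, 2))) (Function('O')(f) = Mul(2, Add(Add(Pow(f, 2), Mul(f, f)), f)) = Mul(2, Add(Add(Pow(f, 2), Pow(f, 2)), f)) = Mul(2, Add(Mul(2, Pow(f, 2)), f)) = Mul(2, Add(f, Mul(2, Pow(f, 2)))) = Add(Mul(2, f), Mul(4, Pow(f, 2))))
Mul(Function('O')(Mul(Mul(Pow(3, -1), -4), 3)), Function('J')(4)) = Mul(Mul(2, Mul(Mul(Pow(3, -1), -4), 3), Add(1, Mul(2, Mul(Mul(Pow(3, -1), -4), 3)))), 0) = Mul(Mul(2, Mul(Mul(Rational(1, 3), -4), 3), Add(1, Mul(2, Mul(Mul(Rational(1, 3), -4), 3)))), 0) = Mul(Mul(2, Mul(Rational(-4, 3), 3), Add(1, Mul(2, Mul(Rational(-4, 3), 3)))), 0) = Mul(Mul(2, -4, Add(1, Mul(2, -4))), 0) = Mul(Mul(2, -4, Add(1, -8)), 0) = Mul(Mul(2, -4, -7), 0) = Mul(56, 0) = 0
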